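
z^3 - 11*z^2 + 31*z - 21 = (z - 7)*(z - 3)*(z - 1)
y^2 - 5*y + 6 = (y - 3)*(y - 2)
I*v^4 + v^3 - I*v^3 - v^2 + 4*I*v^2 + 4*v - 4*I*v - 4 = (v - 1)*(v - 2*I)*(v + 2*I)*(I*v + 1)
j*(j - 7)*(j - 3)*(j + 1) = j^4 - 9*j^3 + 11*j^2 + 21*j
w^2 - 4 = (w - 2)*(w + 2)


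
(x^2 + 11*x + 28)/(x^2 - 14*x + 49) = (x^2 + 11*x + 28)/(x^2 - 14*x + 49)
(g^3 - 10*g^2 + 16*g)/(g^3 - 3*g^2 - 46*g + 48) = g*(g - 2)/(g^2 + 5*g - 6)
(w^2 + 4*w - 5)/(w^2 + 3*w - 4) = (w + 5)/(w + 4)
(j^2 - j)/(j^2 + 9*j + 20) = j*(j - 1)/(j^2 + 9*j + 20)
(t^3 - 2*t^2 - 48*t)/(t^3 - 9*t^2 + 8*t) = (t + 6)/(t - 1)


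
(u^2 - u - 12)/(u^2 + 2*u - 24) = (u + 3)/(u + 6)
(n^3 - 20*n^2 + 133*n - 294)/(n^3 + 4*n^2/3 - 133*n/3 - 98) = 3*(n^2 - 13*n + 42)/(3*n^2 + 25*n + 42)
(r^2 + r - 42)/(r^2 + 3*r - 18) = (r^2 + r - 42)/(r^2 + 3*r - 18)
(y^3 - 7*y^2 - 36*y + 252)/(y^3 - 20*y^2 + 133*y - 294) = (y + 6)/(y - 7)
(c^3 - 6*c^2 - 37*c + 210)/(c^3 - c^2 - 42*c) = (c - 5)/c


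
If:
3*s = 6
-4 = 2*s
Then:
No Solution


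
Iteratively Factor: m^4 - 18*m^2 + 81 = (m + 3)*(m^3 - 3*m^2 - 9*m + 27) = (m - 3)*(m + 3)*(m^2 - 9) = (m - 3)^2*(m + 3)*(m + 3)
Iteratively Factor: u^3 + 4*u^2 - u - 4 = (u + 4)*(u^2 - 1) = (u - 1)*(u + 4)*(u + 1)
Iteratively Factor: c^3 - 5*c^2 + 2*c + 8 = (c - 4)*(c^2 - c - 2) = (c - 4)*(c + 1)*(c - 2)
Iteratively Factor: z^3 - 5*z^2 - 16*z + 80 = (z - 5)*(z^2 - 16) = (z - 5)*(z - 4)*(z + 4)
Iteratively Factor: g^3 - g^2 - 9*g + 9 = (g - 3)*(g^2 + 2*g - 3) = (g - 3)*(g - 1)*(g + 3)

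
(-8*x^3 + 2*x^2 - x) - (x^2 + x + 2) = -8*x^3 + x^2 - 2*x - 2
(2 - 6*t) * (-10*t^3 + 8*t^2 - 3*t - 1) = 60*t^4 - 68*t^3 + 34*t^2 - 2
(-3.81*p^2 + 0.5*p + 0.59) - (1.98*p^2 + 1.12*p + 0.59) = -5.79*p^2 - 0.62*p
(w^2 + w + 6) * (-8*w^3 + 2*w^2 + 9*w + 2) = -8*w^5 - 6*w^4 - 37*w^3 + 23*w^2 + 56*w + 12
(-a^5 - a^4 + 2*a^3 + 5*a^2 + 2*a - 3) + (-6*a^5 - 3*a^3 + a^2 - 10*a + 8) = -7*a^5 - a^4 - a^3 + 6*a^2 - 8*a + 5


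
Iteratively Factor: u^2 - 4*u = (u - 4)*(u)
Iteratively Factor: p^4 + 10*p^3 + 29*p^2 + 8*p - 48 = (p + 4)*(p^3 + 6*p^2 + 5*p - 12) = (p + 4)^2*(p^2 + 2*p - 3) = (p + 3)*(p + 4)^2*(p - 1)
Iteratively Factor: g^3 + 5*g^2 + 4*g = (g)*(g^2 + 5*g + 4) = g*(g + 1)*(g + 4)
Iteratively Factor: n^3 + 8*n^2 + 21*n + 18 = (n + 3)*(n^2 + 5*n + 6) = (n + 2)*(n + 3)*(n + 3)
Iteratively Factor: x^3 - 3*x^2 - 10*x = (x - 5)*(x^2 + 2*x) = x*(x - 5)*(x + 2)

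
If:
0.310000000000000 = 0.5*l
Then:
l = 0.62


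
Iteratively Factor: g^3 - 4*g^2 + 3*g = (g - 3)*(g^2 - g) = (g - 3)*(g - 1)*(g)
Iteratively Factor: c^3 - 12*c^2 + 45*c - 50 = (c - 5)*(c^2 - 7*c + 10) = (c - 5)^2*(c - 2)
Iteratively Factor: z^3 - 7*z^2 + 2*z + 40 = (z + 2)*(z^2 - 9*z + 20) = (z - 5)*(z + 2)*(z - 4)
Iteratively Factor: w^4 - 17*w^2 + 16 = (w - 1)*(w^3 + w^2 - 16*w - 16) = (w - 1)*(w + 4)*(w^2 - 3*w - 4) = (w - 1)*(w + 1)*(w + 4)*(w - 4)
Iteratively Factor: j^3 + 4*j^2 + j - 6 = (j + 2)*(j^2 + 2*j - 3) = (j - 1)*(j + 2)*(j + 3)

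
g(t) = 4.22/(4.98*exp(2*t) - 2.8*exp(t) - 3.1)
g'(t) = 4.22*(-9.96*exp(2*t) + 2.8*exp(t))/(4.98*exp(2*t) - 2.8*exp(t) - 3.1)^2 = (11.816 - 42.0312*exp(t))*exp(t)/(-4.98*exp(2*t) + 2.8*exp(t) + 3.1)^2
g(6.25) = 0.00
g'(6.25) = -0.00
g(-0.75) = -1.27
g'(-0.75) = -0.35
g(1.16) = 0.11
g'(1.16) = -0.26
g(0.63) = 0.46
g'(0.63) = -1.49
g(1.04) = 0.15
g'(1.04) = -0.36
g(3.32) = 0.00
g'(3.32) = -0.00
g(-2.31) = -1.27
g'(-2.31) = 0.07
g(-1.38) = -1.21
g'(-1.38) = 0.03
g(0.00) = -4.59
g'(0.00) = -35.70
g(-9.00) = -1.36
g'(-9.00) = 0.00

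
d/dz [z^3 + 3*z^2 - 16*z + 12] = 3*z^2 + 6*z - 16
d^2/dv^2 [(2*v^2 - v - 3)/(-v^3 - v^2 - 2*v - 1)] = 2*(-2*v^6 + 3*v^5 + 33*v^4 + 41*v^3 + 27*v^2 + 6*v + 5)/(v^9 + 3*v^8 + 9*v^7 + 16*v^6 + 24*v^5 + 27*v^4 + 23*v^3 + 15*v^2 + 6*v + 1)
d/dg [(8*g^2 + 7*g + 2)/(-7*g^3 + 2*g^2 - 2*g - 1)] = (56*g^4 + 98*g^3 + 12*g^2 - 24*g - 3)/(49*g^6 - 28*g^5 + 32*g^4 + 6*g^3 + 4*g + 1)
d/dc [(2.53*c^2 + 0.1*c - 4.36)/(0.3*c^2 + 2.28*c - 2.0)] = (5.7384*c^2 - 7.504*c + 9.7408)/(0.09*c^4 + 1.368*c^3 + 3.9984*c^2 - 9.12*c + 4.0)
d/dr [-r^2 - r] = -2*r - 1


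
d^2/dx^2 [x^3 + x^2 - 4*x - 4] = 6*x + 2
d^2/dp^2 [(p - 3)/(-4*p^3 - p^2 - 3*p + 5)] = 2*(-(p - 3)*(12*p^2 + 2*p + 3)^2 + (12*p^2 + 2*p + (p - 3)*(12*p + 1) + 3)*(4*p^3 + p^2 + 3*p - 5))/(4*p^3 + p^2 + 3*p - 5)^3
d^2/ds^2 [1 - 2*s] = 0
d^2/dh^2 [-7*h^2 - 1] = -14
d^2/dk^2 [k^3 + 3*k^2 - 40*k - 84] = 6*k + 6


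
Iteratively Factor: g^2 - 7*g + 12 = (g - 4)*(g - 3)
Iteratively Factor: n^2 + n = (n + 1)*(n)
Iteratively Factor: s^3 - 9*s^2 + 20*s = (s - 4)*(s^2 - 5*s) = (s - 5)*(s - 4)*(s)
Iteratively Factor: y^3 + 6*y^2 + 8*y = (y)*(y^2 + 6*y + 8) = y*(y + 4)*(y + 2)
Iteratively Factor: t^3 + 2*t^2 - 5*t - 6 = (t + 1)*(t^2 + t - 6) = (t + 1)*(t + 3)*(t - 2)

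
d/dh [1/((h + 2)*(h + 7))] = (-2*h - 9)/(h^4 + 18*h^3 + 109*h^2 + 252*h + 196)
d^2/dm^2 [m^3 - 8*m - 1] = 6*m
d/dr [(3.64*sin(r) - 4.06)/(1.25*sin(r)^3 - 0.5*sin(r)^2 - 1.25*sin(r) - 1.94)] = (-9.1*sin(r)^3 + 17.045*sin(r)^2 - 4.06*sin(r) - 12.1366)*cos(r)/(1.5625*sin(r)^6 - 1.25*sin(r)^5 - 2.875*sin(r)^4 - 3.6*sin(r)^3 + 3.5025*sin(r)^2 + 4.85*sin(r) + 3.7636)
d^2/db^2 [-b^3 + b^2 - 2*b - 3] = 2 - 6*b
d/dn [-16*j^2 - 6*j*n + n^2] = -6*j + 2*n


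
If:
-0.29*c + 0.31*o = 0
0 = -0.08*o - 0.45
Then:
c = -6.01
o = -5.62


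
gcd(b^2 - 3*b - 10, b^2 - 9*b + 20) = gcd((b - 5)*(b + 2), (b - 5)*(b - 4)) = b - 5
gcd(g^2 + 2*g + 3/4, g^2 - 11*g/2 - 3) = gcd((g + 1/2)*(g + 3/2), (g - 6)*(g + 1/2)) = g + 1/2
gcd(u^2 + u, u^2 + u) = u^2 + u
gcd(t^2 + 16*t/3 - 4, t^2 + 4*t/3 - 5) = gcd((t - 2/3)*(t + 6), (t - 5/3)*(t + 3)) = 1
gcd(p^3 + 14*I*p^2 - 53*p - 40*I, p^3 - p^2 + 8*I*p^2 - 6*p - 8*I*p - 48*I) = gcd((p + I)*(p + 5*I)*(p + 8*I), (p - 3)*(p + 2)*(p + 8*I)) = p + 8*I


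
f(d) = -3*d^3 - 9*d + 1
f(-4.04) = 235.18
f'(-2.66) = -72.68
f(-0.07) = 1.63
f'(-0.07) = -9.04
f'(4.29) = -174.64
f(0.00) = 1.00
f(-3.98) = 225.95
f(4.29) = -274.47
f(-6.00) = 703.00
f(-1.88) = 37.85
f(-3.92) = 216.99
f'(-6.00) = -333.00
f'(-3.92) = -147.30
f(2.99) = -106.10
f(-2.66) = 81.40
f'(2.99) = -89.46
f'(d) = -9*d^2 - 9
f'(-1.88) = -40.81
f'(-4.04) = -155.89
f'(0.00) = -9.00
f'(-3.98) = -151.56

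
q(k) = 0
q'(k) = 0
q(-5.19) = 0.00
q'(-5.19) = 0.00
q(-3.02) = 0.00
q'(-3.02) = 0.00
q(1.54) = 0.00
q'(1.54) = 0.00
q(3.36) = 0.00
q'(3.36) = 0.00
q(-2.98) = 0.00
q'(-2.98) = 0.00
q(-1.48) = 0.00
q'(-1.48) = 0.00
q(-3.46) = 0.00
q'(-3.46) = 0.00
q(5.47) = 0.00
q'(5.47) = 0.00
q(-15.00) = 0.00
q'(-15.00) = 0.00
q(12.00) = 0.00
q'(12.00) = 0.00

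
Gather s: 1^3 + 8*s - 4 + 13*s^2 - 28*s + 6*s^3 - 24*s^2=6*s^3 - 11*s^2 - 20*s - 3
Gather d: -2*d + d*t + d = d*(t - 1)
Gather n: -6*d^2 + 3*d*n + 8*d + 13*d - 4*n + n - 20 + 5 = -6*d^2 + 21*d + n*(3*d - 3) - 15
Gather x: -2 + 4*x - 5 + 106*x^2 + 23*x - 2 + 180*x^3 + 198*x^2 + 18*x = 180*x^3 + 304*x^2 + 45*x - 9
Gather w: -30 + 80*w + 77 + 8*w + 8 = 88*w + 55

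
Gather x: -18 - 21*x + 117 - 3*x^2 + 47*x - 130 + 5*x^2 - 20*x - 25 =2*x^2 + 6*x - 56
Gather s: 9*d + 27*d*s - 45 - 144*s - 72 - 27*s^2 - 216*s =9*d - 27*s^2 + s*(27*d - 360) - 117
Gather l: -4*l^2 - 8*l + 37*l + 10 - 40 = -4*l^2 + 29*l - 30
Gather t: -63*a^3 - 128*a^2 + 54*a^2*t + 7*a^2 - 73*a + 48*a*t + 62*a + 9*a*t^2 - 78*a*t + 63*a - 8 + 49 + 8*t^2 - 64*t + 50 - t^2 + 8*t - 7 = -63*a^3 - 121*a^2 + 52*a + t^2*(9*a + 7) + t*(54*a^2 - 30*a - 56) + 84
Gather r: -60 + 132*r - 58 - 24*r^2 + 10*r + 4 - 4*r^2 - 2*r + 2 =-28*r^2 + 140*r - 112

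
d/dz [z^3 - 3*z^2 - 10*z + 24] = 3*z^2 - 6*z - 10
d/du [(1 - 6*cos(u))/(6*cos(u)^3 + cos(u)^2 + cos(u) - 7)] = (-52*cos(u) + 6*cos(2*u) - 18*cos(3*u) - 35)*sin(u)/(6*cos(u)^3 + cos(u)^2 + cos(u) - 7)^2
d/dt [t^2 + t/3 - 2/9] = 2*t + 1/3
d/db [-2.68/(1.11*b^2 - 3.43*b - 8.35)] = (5.9496*b - 9.1924)/(-1.11*b^2 + 3.43*b + 8.35)^2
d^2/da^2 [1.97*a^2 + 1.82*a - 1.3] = 3.94000000000000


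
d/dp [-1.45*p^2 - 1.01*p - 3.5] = -2.9*p - 1.01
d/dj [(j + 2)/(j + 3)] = (j + 3)^(-2)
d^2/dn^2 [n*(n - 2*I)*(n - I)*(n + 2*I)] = 12*n^2 - 6*I*n + 8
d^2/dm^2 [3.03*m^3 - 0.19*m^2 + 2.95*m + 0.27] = 18.18*m - 0.38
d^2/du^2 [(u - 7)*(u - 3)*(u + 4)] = 6*u - 12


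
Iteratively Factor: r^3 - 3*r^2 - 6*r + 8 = (r - 4)*(r^2 + r - 2) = (r - 4)*(r + 2)*(r - 1)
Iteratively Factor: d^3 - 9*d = (d)*(d^2 - 9) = d*(d + 3)*(d - 3)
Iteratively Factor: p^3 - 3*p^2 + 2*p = (p)*(p^2 - 3*p + 2) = p*(p - 1)*(p - 2)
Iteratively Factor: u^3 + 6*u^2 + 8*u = (u + 4)*(u^2 + 2*u) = u*(u + 4)*(u + 2)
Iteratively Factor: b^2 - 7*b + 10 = (b - 2)*(b - 5)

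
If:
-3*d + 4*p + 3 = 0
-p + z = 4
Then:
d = 4*z/3 - 13/3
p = z - 4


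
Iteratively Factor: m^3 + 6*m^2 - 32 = (m + 4)*(m^2 + 2*m - 8) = (m + 4)^2*(m - 2)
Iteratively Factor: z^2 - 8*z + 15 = (z - 5)*(z - 3)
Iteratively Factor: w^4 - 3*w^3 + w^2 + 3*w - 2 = (w - 1)*(w^3 - 2*w^2 - w + 2) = (w - 1)^2*(w^2 - w - 2) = (w - 2)*(w - 1)^2*(w + 1)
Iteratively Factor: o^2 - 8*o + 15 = (o - 5)*(o - 3)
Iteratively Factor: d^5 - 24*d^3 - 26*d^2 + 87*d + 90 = (d + 3)*(d^4 - 3*d^3 - 15*d^2 + 19*d + 30) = (d + 3)^2*(d^3 - 6*d^2 + 3*d + 10) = (d - 2)*(d + 3)^2*(d^2 - 4*d - 5) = (d - 5)*(d - 2)*(d + 3)^2*(d + 1)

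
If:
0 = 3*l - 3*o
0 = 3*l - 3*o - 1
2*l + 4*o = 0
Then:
No Solution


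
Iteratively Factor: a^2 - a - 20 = (a - 5)*(a + 4)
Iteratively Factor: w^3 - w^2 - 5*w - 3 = (w + 1)*(w^2 - 2*w - 3) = (w + 1)^2*(w - 3)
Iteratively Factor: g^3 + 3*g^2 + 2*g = (g)*(g^2 + 3*g + 2) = g*(g + 1)*(g + 2)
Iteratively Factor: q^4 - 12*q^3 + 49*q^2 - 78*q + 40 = (q - 5)*(q^3 - 7*q^2 + 14*q - 8) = (q - 5)*(q - 4)*(q^2 - 3*q + 2) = (q - 5)*(q - 4)*(q - 2)*(q - 1)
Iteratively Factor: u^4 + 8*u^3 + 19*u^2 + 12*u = (u + 3)*(u^3 + 5*u^2 + 4*u) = u*(u + 3)*(u^2 + 5*u + 4) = u*(u + 3)*(u + 4)*(u + 1)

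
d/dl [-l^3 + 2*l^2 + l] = -3*l^2 + 4*l + 1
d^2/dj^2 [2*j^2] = 4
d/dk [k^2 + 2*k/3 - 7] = 2*k + 2/3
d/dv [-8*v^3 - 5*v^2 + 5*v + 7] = -24*v^2 - 10*v + 5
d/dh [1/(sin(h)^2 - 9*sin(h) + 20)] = (9 - 2*sin(h))*cos(h)/(sin(h)^2 - 9*sin(h) + 20)^2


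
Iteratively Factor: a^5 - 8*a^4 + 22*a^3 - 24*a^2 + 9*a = (a - 1)*(a^4 - 7*a^3 + 15*a^2 - 9*a) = (a - 1)^2*(a^3 - 6*a^2 + 9*a) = a*(a - 1)^2*(a^2 - 6*a + 9) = a*(a - 3)*(a - 1)^2*(a - 3)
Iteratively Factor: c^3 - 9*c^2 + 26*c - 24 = (c - 3)*(c^2 - 6*c + 8) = (c - 3)*(c - 2)*(c - 4)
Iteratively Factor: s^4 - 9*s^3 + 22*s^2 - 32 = (s + 1)*(s^3 - 10*s^2 + 32*s - 32) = (s - 4)*(s + 1)*(s^2 - 6*s + 8) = (s - 4)^2*(s + 1)*(s - 2)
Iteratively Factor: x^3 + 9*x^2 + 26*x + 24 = (x + 3)*(x^2 + 6*x + 8) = (x + 3)*(x + 4)*(x + 2)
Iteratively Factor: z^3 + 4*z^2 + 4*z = (z + 2)*(z^2 + 2*z) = (z + 2)^2*(z)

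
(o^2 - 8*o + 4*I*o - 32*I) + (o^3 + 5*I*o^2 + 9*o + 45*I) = o^3 + o^2 + 5*I*o^2 + o + 4*I*o + 13*I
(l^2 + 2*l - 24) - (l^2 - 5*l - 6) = 7*l - 18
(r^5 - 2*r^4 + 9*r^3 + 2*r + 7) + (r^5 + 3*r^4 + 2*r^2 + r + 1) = 2*r^5 + r^4 + 9*r^3 + 2*r^2 + 3*r + 8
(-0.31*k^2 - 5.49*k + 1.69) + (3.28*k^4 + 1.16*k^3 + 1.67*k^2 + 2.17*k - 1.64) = 3.28*k^4 + 1.16*k^3 + 1.36*k^2 - 3.32*k + 0.05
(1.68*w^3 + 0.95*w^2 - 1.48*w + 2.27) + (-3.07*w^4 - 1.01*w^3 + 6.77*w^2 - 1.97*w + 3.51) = -3.07*w^4 + 0.67*w^3 + 7.72*w^2 - 3.45*w + 5.78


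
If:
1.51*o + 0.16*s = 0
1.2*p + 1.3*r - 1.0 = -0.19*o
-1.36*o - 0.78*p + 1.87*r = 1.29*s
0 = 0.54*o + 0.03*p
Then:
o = -0.03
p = 0.47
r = 0.34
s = 0.24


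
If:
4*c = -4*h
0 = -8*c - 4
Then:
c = -1/2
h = 1/2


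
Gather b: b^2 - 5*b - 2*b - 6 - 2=b^2 - 7*b - 8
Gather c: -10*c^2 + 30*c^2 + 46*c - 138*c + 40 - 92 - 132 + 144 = 20*c^2 - 92*c - 40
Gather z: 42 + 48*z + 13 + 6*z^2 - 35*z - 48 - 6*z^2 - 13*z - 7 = 0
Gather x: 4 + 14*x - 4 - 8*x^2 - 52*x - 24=-8*x^2 - 38*x - 24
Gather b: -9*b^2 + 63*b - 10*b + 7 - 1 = -9*b^2 + 53*b + 6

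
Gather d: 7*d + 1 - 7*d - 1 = 0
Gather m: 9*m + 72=9*m + 72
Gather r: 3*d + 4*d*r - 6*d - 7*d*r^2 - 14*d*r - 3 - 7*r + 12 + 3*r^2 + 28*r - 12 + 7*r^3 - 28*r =-3*d + 7*r^3 + r^2*(3 - 7*d) + r*(-10*d - 7) - 3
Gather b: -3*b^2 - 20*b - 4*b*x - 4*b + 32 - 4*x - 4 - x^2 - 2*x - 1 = -3*b^2 + b*(-4*x - 24) - x^2 - 6*x + 27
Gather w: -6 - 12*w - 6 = -12*w - 12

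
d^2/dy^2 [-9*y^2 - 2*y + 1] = -18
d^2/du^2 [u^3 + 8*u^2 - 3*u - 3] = 6*u + 16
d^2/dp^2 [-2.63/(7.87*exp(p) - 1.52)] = (-162.894047*exp(p) - 31.461112)*exp(p)/(7.87*exp(p) - 1.52)^3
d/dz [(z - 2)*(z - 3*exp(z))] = z - (z - 2)*(3*exp(z) - 1) - 3*exp(z)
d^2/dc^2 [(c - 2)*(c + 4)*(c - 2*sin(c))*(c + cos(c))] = 2*c^3*sin(c) - c^3*cos(c) - 2*c^2*sin(c) + 4*c^2*sin(2*c) - 14*c^2*cos(c) + 12*c^2 - 36*c*sin(c) - 2*c*cos(c) - 8*sqrt(2)*c*cos(2*c + pi/4) + 12*c + 8*sin(c) - 34*sin(2*c) + 36*cos(c) - 8*cos(2*c) - 16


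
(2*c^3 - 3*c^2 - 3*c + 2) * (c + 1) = 2*c^4 - c^3 - 6*c^2 - c + 2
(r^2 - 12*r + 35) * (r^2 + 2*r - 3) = r^4 - 10*r^3 + 8*r^2 + 106*r - 105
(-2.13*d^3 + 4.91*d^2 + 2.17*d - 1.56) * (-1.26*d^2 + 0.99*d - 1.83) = 2.6838*d^5 - 8.2953*d^4 + 6.0246*d^3 - 4.8714*d^2 - 5.5155*d + 2.8548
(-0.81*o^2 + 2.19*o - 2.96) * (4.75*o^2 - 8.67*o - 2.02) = -3.8475*o^4 + 17.4252*o^3 - 31.4111*o^2 + 21.2394*o + 5.9792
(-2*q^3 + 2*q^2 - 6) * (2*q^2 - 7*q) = -4*q^5 + 18*q^4 - 14*q^3 - 12*q^2 + 42*q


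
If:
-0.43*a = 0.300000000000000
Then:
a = -0.70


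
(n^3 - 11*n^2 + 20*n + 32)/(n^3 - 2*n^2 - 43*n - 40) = (n - 4)/(n + 5)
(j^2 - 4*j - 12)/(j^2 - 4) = (j - 6)/(j - 2)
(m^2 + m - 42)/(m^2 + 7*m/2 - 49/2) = 2*(m - 6)/(2*m - 7)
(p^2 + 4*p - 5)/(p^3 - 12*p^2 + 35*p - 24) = (p + 5)/(p^2 - 11*p + 24)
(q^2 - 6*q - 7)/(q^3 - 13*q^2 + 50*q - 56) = (q + 1)/(q^2 - 6*q + 8)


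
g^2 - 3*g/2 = g*(g - 3/2)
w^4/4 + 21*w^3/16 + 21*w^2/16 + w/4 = w*(w/4 + 1)*(w + 1/4)*(w + 1)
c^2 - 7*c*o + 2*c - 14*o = (c + 2)*(c - 7*o)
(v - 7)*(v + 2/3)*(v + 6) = v^3 - v^2/3 - 128*v/3 - 28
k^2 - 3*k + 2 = (k - 2)*(k - 1)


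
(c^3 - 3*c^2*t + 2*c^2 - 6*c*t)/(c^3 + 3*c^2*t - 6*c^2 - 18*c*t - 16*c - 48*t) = c*(c - 3*t)/(c^2 + 3*c*t - 8*c - 24*t)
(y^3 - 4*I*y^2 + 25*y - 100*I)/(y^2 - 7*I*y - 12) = (y^2 + 25)/(y - 3*I)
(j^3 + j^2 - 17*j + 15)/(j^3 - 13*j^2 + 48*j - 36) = (j^2 + 2*j - 15)/(j^2 - 12*j + 36)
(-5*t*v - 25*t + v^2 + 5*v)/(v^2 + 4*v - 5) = (-5*t + v)/(v - 1)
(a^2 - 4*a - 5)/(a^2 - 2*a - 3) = (a - 5)/(a - 3)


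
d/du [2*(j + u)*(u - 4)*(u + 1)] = 4*j*u - 6*j + 6*u^2 - 12*u - 8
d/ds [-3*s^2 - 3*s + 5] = -6*s - 3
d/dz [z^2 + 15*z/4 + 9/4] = 2*z + 15/4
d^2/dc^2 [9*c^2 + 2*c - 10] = 18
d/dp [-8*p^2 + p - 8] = 1 - 16*p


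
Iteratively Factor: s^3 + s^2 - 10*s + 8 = (s - 2)*(s^2 + 3*s - 4) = (s - 2)*(s + 4)*(s - 1)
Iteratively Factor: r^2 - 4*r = (r)*(r - 4)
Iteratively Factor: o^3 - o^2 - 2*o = (o - 2)*(o^2 + o) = (o - 2)*(o + 1)*(o)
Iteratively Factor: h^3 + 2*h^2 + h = (h + 1)*(h^2 + h) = h*(h + 1)*(h + 1)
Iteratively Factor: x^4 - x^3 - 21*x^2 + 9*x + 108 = (x + 3)*(x^3 - 4*x^2 - 9*x + 36) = (x - 3)*(x + 3)*(x^2 - x - 12) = (x - 3)*(x + 3)^2*(x - 4)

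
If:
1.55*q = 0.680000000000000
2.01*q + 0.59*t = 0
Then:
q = 0.44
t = -1.49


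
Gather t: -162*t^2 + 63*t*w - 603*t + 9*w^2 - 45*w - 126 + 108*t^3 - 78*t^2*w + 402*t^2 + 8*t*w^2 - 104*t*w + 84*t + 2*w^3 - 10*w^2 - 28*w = 108*t^3 + t^2*(240 - 78*w) + t*(8*w^2 - 41*w - 519) + 2*w^3 - w^2 - 73*w - 126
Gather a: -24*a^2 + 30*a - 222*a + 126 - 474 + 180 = -24*a^2 - 192*a - 168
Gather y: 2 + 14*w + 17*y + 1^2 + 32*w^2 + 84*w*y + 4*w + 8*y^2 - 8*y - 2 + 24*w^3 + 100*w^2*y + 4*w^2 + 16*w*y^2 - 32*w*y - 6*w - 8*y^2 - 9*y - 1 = 24*w^3 + 36*w^2 + 16*w*y^2 + 12*w + y*(100*w^2 + 52*w)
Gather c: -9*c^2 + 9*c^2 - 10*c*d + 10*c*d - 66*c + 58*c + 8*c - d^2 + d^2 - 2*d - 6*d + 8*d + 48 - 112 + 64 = 0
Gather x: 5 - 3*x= 5 - 3*x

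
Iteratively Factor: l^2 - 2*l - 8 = (l - 4)*(l + 2)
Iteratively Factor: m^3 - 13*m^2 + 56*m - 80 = (m - 4)*(m^2 - 9*m + 20) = (m - 5)*(m - 4)*(m - 4)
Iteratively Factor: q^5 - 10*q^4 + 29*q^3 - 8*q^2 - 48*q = (q + 1)*(q^4 - 11*q^3 + 40*q^2 - 48*q) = (q - 3)*(q + 1)*(q^3 - 8*q^2 + 16*q) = q*(q - 3)*(q + 1)*(q^2 - 8*q + 16) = q*(q - 4)*(q - 3)*(q + 1)*(q - 4)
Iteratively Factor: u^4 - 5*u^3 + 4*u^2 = (u)*(u^3 - 5*u^2 + 4*u) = u*(u - 4)*(u^2 - u) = u*(u - 4)*(u - 1)*(u)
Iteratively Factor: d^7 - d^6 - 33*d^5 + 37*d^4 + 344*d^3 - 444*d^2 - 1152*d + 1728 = (d + 3)*(d^6 - 4*d^5 - 21*d^4 + 100*d^3 + 44*d^2 - 576*d + 576) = (d - 3)*(d + 3)*(d^5 - d^4 - 24*d^3 + 28*d^2 + 128*d - 192) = (d - 3)*(d + 3)^2*(d^4 - 4*d^3 - 12*d^2 + 64*d - 64) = (d - 4)*(d - 3)*(d + 3)^2*(d^3 - 12*d + 16) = (d - 4)*(d - 3)*(d + 3)^2*(d + 4)*(d^2 - 4*d + 4) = (d - 4)*(d - 3)*(d - 2)*(d + 3)^2*(d + 4)*(d - 2)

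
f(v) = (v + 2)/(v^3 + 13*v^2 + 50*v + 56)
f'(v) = (v + 2)*(-3*v^2 - 26*v - 50)/(v^3 + 13*v^2 + 50*v + 56)^2 + 1/(v^3 + 13*v^2 + 50*v + 56)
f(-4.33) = -1.13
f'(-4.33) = -3.01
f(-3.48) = 0.55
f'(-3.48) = -1.21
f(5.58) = 0.01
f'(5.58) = -0.00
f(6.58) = 0.01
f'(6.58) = -0.00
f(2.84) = 0.01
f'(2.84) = -0.00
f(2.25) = 0.02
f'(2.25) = -0.00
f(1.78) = 0.02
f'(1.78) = -0.01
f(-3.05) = 0.27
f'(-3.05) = -0.35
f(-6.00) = -0.50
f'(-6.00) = 0.25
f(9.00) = 0.00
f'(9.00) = 0.00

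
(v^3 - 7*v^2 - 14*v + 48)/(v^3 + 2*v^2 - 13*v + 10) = (v^2 - 5*v - 24)/(v^2 + 4*v - 5)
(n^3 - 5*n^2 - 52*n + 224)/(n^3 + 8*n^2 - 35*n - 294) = (n^2 - 12*n + 32)/(n^2 + n - 42)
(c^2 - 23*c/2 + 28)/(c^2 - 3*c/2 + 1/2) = (2*c^2 - 23*c + 56)/(2*c^2 - 3*c + 1)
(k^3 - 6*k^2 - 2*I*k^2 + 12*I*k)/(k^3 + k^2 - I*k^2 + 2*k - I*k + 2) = k*(k - 6)/(k^2 + k*(1 + I) + I)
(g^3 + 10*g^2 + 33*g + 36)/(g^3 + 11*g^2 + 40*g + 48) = (g + 3)/(g + 4)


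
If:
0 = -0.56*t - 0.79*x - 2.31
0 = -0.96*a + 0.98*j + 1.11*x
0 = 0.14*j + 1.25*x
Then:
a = -7.95833333333333*x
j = -8.92857142857143*x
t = -1.41071428571429*x - 4.125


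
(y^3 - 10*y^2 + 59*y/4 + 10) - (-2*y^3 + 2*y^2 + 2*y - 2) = 3*y^3 - 12*y^2 + 51*y/4 + 12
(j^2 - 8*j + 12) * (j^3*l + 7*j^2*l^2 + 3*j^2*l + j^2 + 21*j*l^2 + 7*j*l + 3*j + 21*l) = j^5*l + 7*j^4*l^2 - 5*j^4*l + j^4 - 35*j^3*l^2 - 5*j^3*l - 5*j^3 - 84*j^2*l^2 + j^2*l - 12*j^2 + 252*j*l^2 - 84*j*l + 36*j + 252*l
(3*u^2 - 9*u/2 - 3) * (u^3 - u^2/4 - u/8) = 3*u^5 - 21*u^4/4 - 9*u^3/4 + 21*u^2/16 + 3*u/8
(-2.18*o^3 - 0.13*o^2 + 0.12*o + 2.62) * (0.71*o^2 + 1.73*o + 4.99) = -1.5478*o^5 - 3.8637*o^4 - 11.0179*o^3 + 1.4191*o^2 + 5.1314*o + 13.0738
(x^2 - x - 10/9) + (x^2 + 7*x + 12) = 2*x^2 + 6*x + 98/9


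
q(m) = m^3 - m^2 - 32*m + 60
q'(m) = 3*m^2 - 2*m - 32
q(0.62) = 40.01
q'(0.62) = -32.09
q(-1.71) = 106.80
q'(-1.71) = -19.81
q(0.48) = 44.52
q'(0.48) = -32.27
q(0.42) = 46.46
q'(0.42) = -32.31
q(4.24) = -17.43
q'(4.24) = 13.45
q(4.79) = -6.32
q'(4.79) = 27.25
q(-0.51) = 75.93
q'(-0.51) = -30.20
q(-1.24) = 96.24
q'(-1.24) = -24.91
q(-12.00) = -1428.00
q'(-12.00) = 424.00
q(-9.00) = -462.00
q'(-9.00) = 229.00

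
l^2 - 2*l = l*(l - 2)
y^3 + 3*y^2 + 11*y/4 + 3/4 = (y + 1/2)*(y + 1)*(y + 3/2)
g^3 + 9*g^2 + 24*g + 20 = (g + 2)^2*(g + 5)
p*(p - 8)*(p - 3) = p^3 - 11*p^2 + 24*p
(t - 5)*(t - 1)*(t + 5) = t^3 - t^2 - 25*t + 25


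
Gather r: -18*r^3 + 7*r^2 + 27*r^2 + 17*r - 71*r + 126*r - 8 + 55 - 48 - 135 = -18*r^3 + 34*r^2 + 72*r - 136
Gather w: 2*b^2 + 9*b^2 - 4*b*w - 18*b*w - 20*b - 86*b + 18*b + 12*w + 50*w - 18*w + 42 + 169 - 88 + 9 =11*b^2 - 88*b + w*(44 - 22*b) + 132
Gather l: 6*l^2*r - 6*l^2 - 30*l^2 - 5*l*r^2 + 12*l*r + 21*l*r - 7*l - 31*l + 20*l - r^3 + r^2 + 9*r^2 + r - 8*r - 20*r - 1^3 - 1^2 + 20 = l^2*(6*r - 36) + l*(-5*r^2 + 33*r - 18) - r^3 + 10*r^2 - 27*r + 18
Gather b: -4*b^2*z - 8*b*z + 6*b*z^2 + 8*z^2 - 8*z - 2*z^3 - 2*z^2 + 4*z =-4*b^2*z + b*(6*z^2 - 8*z) - 2*z^3 + 6*z^2 - 4*z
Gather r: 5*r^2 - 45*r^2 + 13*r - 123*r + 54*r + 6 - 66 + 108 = -40*r^2 - 56*r + 48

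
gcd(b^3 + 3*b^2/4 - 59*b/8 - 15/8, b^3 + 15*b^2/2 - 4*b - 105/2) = b^2 + b/2 - 15/2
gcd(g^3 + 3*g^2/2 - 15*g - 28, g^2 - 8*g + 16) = g - 4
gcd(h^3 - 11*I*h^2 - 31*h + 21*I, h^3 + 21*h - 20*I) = h - I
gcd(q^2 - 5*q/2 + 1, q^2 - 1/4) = q - 1/2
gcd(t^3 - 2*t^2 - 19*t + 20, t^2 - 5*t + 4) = t - 1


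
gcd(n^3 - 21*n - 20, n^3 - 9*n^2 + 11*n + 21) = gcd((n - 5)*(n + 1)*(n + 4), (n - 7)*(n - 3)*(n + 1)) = n + 1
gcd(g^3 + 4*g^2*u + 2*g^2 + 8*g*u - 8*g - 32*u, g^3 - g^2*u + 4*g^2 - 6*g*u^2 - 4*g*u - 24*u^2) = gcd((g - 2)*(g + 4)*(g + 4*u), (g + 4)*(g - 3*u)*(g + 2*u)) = g + 4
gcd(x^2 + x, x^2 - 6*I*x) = x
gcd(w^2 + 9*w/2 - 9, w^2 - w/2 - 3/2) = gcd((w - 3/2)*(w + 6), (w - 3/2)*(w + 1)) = w - 3/2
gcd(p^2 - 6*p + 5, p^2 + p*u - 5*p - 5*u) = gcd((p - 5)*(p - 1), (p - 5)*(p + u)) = p - 5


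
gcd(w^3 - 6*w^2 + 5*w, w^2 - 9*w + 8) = w - 1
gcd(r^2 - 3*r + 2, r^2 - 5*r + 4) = r - 1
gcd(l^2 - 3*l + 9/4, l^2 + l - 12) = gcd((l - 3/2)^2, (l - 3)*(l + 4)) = 1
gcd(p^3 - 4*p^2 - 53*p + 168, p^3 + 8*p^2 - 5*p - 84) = p^2 + 4*p - 21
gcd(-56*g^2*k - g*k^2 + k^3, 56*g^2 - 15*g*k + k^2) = 8*g - k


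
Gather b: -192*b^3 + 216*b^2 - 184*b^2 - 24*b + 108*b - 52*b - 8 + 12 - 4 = -192*b^3 + 32*b^2 + 32*b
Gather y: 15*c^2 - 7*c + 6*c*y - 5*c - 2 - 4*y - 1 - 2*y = 15*c^2 - 12*c + y*(6*c - 6) - 3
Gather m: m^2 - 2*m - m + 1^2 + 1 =m^2 - 3*m + 2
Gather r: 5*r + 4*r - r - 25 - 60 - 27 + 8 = 8*r - 104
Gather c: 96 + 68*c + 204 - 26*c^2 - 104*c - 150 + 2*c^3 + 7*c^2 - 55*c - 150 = 2*c^3 - 19*c^2 - 91*c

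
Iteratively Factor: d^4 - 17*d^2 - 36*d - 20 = (d - 5)*(d^3 + 5*d^2 + 8*d + 4) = (d - 5)*(d + 1)*(d^2 + 4*d + 4) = (d - 5)*(d + 1)*(d + 2)*(d + 2)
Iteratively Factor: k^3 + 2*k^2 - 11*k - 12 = (k + 1)*(k^2 + k - 12) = (k - 3)*(k + 1)*(k + 4)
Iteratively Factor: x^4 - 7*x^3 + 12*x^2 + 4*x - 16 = (x + 1)*(x^3 - 8*x^2 + 20*x - 16) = (x - 2)*(x + 1)*(x^2 - 6*x + 8) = (x - 4)*(x - 2)*(x + 1)*(x - 2)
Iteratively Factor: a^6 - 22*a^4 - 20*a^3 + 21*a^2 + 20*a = (a + 1)*(a^5 - a^4 - 21*a^3 + a^2 + 20*a) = (a + 1)*(a + 4)*(a^4 - 5*a^3 - a^2 + 5*a) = (a - 1)*(a + 1)*(a + 4)*(a^3 - 4*a^2 - 5*a) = a*(a - 1)*(a + 1)*(a + 4)*(a^2 - 4*a - 5) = a*(a - 5)*(a - 1)*(a + 1)*(a + 4)*(a + 1)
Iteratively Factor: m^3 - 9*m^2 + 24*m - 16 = (m - 4)*(m^2 - 5*m + 4) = (m - 4)^2*(m - 1)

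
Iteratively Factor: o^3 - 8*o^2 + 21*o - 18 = (o - 2)*(o^2 - 6*o + 9) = (o - 3)*(o - 2)*(o - 3)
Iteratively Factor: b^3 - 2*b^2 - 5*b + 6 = (b - 1)*(b^2 - b - 6) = (b - 3)*(b - 1)*(b + 2)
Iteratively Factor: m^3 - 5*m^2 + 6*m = (m - 3)*(m^2 - 2*m) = m*(m - 3)*(m - 2)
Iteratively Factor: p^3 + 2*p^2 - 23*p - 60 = (p + 3)*(p^2 - p - 20) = (p + 3)*(p + 4)*(p - 5)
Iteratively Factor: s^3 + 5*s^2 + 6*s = (s)*(s^2 + 5*s + 6) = s*(s + 2)*(s + 3)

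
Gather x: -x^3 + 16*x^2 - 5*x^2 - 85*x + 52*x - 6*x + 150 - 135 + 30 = -x^3 + 11*x^2 - 39*x + 45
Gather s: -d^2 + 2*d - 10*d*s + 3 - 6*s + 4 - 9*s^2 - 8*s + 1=-d^2 + 2*d - 9*s^2 + s*(-10*d - 14) + 8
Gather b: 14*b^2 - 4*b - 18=14*b^2 - 4*b - 18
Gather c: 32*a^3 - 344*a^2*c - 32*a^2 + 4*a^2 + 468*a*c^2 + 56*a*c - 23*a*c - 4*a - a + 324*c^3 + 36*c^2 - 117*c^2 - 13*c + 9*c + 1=32*a^3 - 28*a^2 - 5*a + 324*c^3 + c^2*(468*a - 81) + c*(-344*a^2 + 33*a - 4) + 1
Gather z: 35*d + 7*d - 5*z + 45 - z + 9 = 42*d - 6*z + 54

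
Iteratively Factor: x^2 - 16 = (x + 4)*(x - 4)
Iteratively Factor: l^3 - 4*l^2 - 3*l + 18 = (l - 3)*(l^2 - l - 6) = (l - 3)*(l + 2)*(l - 3)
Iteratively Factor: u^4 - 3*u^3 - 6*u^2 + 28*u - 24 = (u - 2)*(u^3 - u^2 - 8*u + 12) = (u - 2)^2*(u^2 + u - 6) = (u - 2)^2*(u + 3)*(u - 2)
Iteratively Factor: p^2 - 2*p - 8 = (p - 4)*(p + 2)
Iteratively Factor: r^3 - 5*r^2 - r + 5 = (r + 1)*(r^2 - 6*r + 5) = (r - 1)*(r + 1)*(r - 5)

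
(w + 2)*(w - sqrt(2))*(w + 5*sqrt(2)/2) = w^3 + 2*w^2 + 3*sqrt(2)*w^2/2 - 5*w + 3*sqrt(2)*w - 10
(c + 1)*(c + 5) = c^2 + 6*c + 5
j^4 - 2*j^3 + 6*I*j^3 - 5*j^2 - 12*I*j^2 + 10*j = j*(j - 2)*(j + I)*(j + 5*I)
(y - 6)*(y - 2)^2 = y^3 - 10*y^2 + 28*y - 24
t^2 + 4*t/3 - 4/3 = (t - 2/3)*(t + 2)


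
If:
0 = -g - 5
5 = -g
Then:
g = -5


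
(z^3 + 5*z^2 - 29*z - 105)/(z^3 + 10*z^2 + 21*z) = (z - 5)/z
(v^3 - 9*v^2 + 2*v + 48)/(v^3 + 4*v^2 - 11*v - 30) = (v - 8)/(v + 5)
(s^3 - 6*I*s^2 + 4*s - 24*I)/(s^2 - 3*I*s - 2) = (s^2 - 4*I*s + 12)/(s - I)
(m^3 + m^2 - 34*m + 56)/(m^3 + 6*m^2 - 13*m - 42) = (m^2 - 6*m + 8)/(m^2 - m - 6)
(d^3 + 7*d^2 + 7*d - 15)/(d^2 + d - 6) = (d^2 + 4*d - 5)/(d - 2)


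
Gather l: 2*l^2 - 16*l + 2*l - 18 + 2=2*l^2 - 14*l - 16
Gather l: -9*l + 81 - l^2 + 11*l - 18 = -l^2 + 2*l + 63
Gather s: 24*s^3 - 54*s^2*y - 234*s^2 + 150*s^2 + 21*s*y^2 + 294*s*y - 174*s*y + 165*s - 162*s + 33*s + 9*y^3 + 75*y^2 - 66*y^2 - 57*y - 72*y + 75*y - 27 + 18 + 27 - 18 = 24*s^3 + s^2*(-54*y - 84) + s*(21*y^2 + 120*y + 36) + 9*y^3 + 9*y^2 - 54*y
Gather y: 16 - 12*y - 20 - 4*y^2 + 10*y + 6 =-4*y^2 - 2*y + 2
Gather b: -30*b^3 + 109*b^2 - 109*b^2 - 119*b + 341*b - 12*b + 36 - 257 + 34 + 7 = -30*b^3 + 210*b - 180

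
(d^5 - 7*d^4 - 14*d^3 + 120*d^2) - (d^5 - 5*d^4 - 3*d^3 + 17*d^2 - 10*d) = -2*d^4 - 11*d^3 + 103*d^2 + 10*d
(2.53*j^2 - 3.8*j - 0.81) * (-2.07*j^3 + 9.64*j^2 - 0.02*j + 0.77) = -5.2371*j^5 + 32.2552*j^4 - 35.0059*j^3 - 5.7843*j^2 - 2.9098*j - 0.6237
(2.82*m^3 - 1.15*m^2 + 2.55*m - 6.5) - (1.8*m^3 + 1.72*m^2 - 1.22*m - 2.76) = 1.02*m^3 - 2.87*m^2 + 3.77*m - 3.74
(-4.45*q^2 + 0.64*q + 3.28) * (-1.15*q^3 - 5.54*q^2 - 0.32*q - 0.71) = 5.1175*q^5 + 23.917*q^4 - 5.8936*q^3 - 15.2165*q^2 - 1.504*q - 2.3288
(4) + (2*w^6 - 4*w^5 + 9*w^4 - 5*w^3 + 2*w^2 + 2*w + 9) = 2*w^6 - 4*w^5 + 9*w^4 - 5*w^3 + 2*w^2 + 2*w + 13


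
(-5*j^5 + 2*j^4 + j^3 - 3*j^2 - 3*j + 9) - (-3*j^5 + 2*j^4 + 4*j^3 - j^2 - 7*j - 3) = -2*j^5 - 3*j^3 - 2*j^2 + 4*j + 12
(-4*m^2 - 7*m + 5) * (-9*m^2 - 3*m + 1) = 36*m^4 + 75*m^3 - 28*m^2 - 22*m + 5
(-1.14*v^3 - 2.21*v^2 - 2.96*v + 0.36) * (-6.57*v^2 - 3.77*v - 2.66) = 7.4898*v^5 + 18.8175*v^4 + 30.8113*v^3 + 14.6726*v^2 + 6.5164*v - 0.9576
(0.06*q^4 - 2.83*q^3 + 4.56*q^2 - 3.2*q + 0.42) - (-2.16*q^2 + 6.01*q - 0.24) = 0.06*q^4 - 2.83*q^3 + 6.72*q^2 - 9.21*q + 0.66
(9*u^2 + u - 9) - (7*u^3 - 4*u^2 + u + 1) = -7*u^3 + 13*u^2 - 10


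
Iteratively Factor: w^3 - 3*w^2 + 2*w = (w - 1)*(w^2 - 2*w) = w*(w - 1)*(w - 2)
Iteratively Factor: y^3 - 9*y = (y)*(y^2 - 9) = y*(y + 3)*(y - 3)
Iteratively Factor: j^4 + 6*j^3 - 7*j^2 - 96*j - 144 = (j - 4)*(j^3 + 10*j^2 + 33*j + 36) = (j - 4)*(j + 3)*(j^2 + 7*j + 12) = (j - 4)*(j + 3)*(j + 4)*(j + 3)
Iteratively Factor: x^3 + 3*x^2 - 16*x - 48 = (x + 3)*(x^2 - 16) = (x - 4)*(x + 3)*(x + 4)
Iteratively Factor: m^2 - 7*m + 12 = (m - 3)*(m - 4)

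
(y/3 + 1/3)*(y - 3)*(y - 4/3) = y^3/3 - 10*y^2/9 - y/9 + 4/3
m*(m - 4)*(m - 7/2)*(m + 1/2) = m^4 - 7*m^3 + 41*m^2/4 + 7*m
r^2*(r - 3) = r^3 - 3*r^2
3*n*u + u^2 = u*(3*n + u)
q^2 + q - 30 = (q - 5)*(q + 6)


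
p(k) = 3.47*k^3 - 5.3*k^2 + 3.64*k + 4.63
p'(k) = 10.41*k^2 - 10.6*k + 3.64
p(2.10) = 21.04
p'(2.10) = 27.29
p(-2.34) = -77.37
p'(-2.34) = 85.44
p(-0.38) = 2.29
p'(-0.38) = 9.17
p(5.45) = 428.76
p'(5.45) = 255.07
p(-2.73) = -115.41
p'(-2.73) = 110.16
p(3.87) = 140.46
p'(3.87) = 118.53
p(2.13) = 21.87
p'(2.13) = 28.29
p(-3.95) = -306.30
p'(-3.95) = 207.93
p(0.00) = 4.63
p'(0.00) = 3.64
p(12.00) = 5281.27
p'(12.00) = 1375.48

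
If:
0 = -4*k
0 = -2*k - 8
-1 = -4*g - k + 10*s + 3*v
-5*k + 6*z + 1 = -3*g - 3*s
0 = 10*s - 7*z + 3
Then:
No Solution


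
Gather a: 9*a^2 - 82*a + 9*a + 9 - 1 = 9*a^2 - 73*a + 8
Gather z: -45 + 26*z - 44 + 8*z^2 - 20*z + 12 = 8*z^2 + 6*z - 77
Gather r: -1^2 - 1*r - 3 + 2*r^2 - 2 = 2*r^2 - r - 6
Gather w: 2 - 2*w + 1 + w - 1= 2 - w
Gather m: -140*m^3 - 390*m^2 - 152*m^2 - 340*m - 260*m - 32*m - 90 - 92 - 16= -140*m^3 - 542*m^2 - 632*m - 198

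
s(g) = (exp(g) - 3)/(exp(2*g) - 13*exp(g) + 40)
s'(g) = (exp(g) - 3)*(-2*exp(2*g) + 13*exp(g))/(exp(2*g) - 13*exp(g) + 40)^2 + exp(g)/(exp(2*g) - 13*exp(g) + 40)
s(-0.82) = -0.07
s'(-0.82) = 0.00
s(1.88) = -1.58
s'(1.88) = -3.41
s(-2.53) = -0.07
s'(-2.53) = 0.00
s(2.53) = 0.28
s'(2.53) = -0.86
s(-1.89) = -0.07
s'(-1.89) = 0.00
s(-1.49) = -0.07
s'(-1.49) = 0.00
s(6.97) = 0.00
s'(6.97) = -0.00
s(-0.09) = -0.07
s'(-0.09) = 0.01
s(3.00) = 0.09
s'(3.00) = -0.17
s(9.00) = 0.00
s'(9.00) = 0.00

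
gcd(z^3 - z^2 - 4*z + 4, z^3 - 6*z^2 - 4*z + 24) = z^2 - 4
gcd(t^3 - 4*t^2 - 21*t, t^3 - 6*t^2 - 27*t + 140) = t - 7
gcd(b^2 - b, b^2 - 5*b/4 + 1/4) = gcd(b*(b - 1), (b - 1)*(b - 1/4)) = b - 1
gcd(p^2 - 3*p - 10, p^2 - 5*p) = p - 5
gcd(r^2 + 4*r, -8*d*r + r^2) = r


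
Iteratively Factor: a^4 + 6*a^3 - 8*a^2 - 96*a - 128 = (a + 4)*(a^3 + 2*a^2 - 16*a - 32) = (a + 4)^2*(a^2 - 2*a - 8) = (a + 2)*(a + 4)^2*(a - 4)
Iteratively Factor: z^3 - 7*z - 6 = (z + 1)*(z^2 - z - 6) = (z + 1)*(z + 2)*(z - 3)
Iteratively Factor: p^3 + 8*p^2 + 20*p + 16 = (p + 4)*(p^2 + 4*p + 4) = (p + 2)*(p + 4)*(p + 2)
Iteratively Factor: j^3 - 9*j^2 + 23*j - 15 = (j - 3)*(j^2 - 6*j + 5) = (j - 5)*(j - 3)*(j - 1)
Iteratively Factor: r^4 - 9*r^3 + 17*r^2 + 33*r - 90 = (r + 2)*(r^3 - 11*r^2 + 39*r - 45) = (r - 3)*(r + 2)*(r^2 - 8*r + 15) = (r - 5)*(r - 3)*(r + 2)*(r - 3)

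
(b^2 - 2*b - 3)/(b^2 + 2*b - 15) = (b + 1)/(b + 5)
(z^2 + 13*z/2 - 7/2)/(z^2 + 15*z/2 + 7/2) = (2*z - 1)/(2*z + 1)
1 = 1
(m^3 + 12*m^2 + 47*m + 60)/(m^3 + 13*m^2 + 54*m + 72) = (m + 5)/(m + 6)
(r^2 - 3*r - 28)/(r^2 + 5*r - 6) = (r^2 - 3*r - 28)/(r^2 + 5*r - 6)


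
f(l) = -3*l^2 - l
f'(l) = -6*l - 1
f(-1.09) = -2.47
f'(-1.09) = 5.54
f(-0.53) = -0.31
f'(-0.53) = 2.18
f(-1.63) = -6.34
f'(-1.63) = 8.78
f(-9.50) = -261.25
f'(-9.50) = 56.00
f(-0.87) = -1.40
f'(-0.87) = 4.22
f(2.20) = -16.72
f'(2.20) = -14.20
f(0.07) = -0.08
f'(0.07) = -1.42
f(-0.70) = -0.77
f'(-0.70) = 3.20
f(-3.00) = -24.00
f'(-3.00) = 17.00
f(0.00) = 0.00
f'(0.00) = -1.00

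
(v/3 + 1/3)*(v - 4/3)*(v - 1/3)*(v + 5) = v^4/3 + 13*v^3/9 - 41*v^2/27 - 17*v/9 + 20/27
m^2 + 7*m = m*(m + 7)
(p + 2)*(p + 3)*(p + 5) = p^3 + 10*p^2 + 31*p + 30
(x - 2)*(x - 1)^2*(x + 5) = x^4 + x^3 - 15*x^2 + 23*x - 10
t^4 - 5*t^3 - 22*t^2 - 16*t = t*(t - 8)*(t + 1)*(t + 2)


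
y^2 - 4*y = y*(y - 4)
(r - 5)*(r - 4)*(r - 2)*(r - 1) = r^4 - 12*r^3 + 49*r^2 - 78*r + 40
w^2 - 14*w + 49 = (w - 7)^2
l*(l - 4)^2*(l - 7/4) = l^4 - 39*l^3/4 + 30*l^2 - 28*l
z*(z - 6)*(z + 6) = z^3 - 36*z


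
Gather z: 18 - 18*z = 18 - 18*z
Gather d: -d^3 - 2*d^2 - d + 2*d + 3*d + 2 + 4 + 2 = -d^3 - 2*d^2 + 4*d + 8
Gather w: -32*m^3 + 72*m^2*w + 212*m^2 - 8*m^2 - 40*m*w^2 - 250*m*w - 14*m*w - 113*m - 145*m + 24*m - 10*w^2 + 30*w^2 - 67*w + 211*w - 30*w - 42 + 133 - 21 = -32*m^3 + 204*m^2 - 234*m + w^2*(20 - 40*m) + w*(72*m^2 - 264*m + 114) + 70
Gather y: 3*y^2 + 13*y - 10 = 3*y^2 + 13*y - 10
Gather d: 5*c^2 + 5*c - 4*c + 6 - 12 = 5*c^2 + c - 6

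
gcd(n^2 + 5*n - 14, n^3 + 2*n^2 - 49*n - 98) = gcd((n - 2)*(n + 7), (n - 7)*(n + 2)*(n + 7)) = n + 7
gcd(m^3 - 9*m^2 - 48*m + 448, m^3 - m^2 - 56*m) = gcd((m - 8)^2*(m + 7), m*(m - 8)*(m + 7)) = m^2 - m - 56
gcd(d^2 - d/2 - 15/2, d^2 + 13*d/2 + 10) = d + 5/2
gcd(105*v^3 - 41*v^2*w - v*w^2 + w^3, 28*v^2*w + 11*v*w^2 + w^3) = 7*v + w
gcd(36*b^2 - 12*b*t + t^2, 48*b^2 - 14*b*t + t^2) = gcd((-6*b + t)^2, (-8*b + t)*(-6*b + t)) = -6*b + t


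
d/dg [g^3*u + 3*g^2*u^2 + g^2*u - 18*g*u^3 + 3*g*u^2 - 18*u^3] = u*(3*g^2 + 6*g*u + 2*g - 18*u^2 + 3*u)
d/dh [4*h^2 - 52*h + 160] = 8*h - 52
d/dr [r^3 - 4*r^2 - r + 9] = 3*r^2 - 8*r - 1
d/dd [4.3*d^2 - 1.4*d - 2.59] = 8.6*d - 1.4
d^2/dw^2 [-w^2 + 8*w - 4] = -2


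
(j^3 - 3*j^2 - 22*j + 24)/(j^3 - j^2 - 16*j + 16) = (j - 6)/(j - 4)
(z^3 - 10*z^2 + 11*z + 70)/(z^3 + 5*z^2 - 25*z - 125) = (z^2 - 5*z - 14)/(z^2 + 10*z + 25)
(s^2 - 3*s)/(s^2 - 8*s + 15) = s/(s - 5)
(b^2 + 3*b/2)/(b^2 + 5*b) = (b + 3/2)/(b + 5)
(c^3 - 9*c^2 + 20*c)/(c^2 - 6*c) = (c^2 - 9*c + 20)/(c - 6)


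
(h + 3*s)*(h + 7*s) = h^2 + 10*h*s + 21*s^2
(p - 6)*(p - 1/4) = p^2 - 25*p/4 + 3/2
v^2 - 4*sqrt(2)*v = v*(v - 4*sqrt(2))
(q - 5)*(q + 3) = q^2 - 2*q - 15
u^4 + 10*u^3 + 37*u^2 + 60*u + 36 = (u + 2)^2*(u + 3)^2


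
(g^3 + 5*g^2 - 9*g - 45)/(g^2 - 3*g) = g + 8 + 15/g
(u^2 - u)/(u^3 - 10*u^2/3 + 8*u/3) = 3*(u - 1)/(3*u^2 - 10*u + 8)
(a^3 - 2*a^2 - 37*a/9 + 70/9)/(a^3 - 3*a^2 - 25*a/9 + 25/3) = (3*a^2 - a - 14)/(3*a^2 - 4*a - 15)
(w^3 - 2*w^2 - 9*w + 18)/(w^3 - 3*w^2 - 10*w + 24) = (w - 3)/(w - 4)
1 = 1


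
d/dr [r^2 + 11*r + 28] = 2*r + 11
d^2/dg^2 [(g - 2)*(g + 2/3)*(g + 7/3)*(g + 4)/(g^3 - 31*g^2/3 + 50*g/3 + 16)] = 16*(53*g^3 - 435*g^2 + 969*g - 73)/(3*(g^6 - 33*g^5 + 435*g^4 - 2915*g^3 + 10440*g^2 - 19008*g + 13824))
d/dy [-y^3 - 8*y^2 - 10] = y*(-3*y - 16)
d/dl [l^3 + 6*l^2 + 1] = 3*l*(l + 4)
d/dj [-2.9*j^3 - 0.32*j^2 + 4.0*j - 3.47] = -8.7*j^2 - 0.64*j + 4.0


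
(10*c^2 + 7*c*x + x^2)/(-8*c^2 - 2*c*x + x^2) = (5*c + x)/(-4*c + x)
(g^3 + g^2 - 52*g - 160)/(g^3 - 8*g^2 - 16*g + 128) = (g + 5)/(g - 4)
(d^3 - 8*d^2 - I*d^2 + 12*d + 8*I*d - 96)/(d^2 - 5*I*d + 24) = (d^2 - 4*d*(2 + I) + 32*I)/(d - 8*I)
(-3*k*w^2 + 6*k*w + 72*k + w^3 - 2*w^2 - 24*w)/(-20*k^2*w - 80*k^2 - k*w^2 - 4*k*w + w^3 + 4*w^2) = (-3*k*w + 18*k + w^2 - 6*w)/(-20*k^2 - k*w + w^2)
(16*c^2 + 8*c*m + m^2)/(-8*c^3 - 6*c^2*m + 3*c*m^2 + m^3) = (-4*c - m)/(2*c^2 + c*m - m^2)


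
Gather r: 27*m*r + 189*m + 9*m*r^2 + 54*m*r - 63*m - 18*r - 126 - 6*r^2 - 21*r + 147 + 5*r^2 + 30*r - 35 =126*m + r^2*(9*m - 1) + r*(81*m - 9) - 14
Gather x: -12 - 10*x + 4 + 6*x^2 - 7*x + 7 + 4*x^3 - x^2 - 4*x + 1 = 4*x^3 + 5*x^2 - 21*x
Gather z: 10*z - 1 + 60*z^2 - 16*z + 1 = 60*z^2 - 6*z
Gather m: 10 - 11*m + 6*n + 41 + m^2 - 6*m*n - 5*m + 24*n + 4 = m^2 + m*(-6*n - 16) + 30*n + 55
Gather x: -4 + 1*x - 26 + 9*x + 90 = 10*x + 60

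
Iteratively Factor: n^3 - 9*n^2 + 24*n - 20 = (n - 2)*(n^2 - 7*n + 10) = (n - 5)*(n - 2)*(n - 2)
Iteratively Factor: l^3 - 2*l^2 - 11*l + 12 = (l - 1)*(l^2 - l - 12) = (l - 4)*(l - 1)*(l + 3)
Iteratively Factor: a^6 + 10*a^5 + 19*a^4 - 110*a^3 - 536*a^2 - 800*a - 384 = (a + 4)*(a^5 + 6*a^4 - 5*a^3 - 90*a^2 - 176*a - 96) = (a - 4)*(a + 4)*(a^4 + 10*a^3 + 35*a^2 + 50*a + 24) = (a - 4)*(a + 1)*(a + 4)*(a^3 + 9*a^2 + 26*a + 24) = (a - 4)*(a + 1)*(a + 4)^2*(a^2 + 5*a + 6) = (a - 4)*(a + 1)*(a + 3)*(a + 4)^2*(a + 2)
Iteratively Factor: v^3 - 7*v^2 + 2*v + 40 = (v - 4)*(v^2 - 3*v - 10) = (v - 4)*(v + 2)*(v - 5)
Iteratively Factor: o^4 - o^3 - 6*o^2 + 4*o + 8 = (o + 2)*(o^3 - 3*o^2 + 4) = (o + 1)*(o + 2)*(o^2 - 4*o + 4) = (o - 2)*(o + 1)*(o + 2)*(o - 2)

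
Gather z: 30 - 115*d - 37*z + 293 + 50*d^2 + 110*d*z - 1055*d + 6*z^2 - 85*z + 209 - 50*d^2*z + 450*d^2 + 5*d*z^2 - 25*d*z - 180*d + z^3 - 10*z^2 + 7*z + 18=500*d^2 - 1350*d + z^3 + z^2*(5*d - 4) + z*(-50*d^2 + 85*d - 115) + 550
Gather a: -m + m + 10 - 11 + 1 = 0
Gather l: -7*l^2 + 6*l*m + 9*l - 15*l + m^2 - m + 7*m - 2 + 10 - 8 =-7*l^2 + l*(6*m - 6) + m^2 + 6*m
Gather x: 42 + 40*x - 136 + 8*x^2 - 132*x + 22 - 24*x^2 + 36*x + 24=-16*x^2 - 56*x - 48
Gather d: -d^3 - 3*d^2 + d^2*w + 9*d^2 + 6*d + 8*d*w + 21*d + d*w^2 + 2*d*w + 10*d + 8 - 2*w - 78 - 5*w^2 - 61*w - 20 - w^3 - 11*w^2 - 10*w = -d^3 + d^2*(w + 6) + d*(w^2 + 10*w + 37) - w^3 - 16*w^2 - 73*w - 90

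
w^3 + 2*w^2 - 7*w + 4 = (w - 1)^2*(w + 4)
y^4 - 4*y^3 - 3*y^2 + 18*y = y*(y - 3)^2*(y + 2)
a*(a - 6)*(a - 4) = a^3 - 10*a^2 + 24*a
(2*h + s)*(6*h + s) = 12*h^2 + 8*h*s + s^2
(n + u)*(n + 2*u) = n^2 + 3*n*u + 2*u^2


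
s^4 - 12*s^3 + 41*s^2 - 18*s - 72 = (s - 6)*(s - 4)*(s - 3)*(s + 1)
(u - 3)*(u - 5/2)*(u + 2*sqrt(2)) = u^3 - 11*u^2/2 + 2*sqrt(2)*u^2 - 11*sqrt(2)*u + 15*u/2 + 15*sqrt(2)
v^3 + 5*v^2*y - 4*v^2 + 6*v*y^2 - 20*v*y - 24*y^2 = (v - 4)*(v + 2*y)*(v + 3*y)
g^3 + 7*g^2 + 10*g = g*(g + 2)*(g + 5)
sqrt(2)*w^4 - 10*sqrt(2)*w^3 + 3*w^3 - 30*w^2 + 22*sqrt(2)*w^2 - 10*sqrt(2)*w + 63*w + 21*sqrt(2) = (w - 7)*(w - 3)*(w + sqrt(2))*(sqrt(2)*w + 1)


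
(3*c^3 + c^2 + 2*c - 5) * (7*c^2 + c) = 21*c^5 + 10*c^4 + 15*c^3 - 33*c^2 - 5*c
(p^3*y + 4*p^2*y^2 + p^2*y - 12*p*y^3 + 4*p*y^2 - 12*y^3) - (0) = p^3*y + 4*p^2*y^2 + p^2*y - 12*p*y^3 + 4*p*y^2 - 12*y^3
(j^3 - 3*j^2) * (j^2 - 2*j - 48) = j^5 - 5*j^4 - 42*j^3 + 144*j^2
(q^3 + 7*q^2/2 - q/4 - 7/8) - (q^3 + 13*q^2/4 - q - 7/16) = q^2/4 + 3*q/4 - 7/16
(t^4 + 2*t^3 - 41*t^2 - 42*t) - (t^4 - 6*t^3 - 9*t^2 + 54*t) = 8*t^3 - 32*t^2 - 96*t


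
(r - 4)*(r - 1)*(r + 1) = r^3 - 4*r^2 - r + 4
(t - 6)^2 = t^2 - 12*t + 36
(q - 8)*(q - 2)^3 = q^4 - 14*q^3 + 60*q^2 - 104*q + 64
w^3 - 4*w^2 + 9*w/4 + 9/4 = (w - 3)*(w - 3/2)*(w + 1/2)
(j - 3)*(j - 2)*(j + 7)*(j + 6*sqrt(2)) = j^4 + 2*j^3 + 6*sqrt(2)*j^3 - 29*j^2 + 12*sqrt(2)*j^2 - 174*sqrt(2)*j + 42*j + 252*sqrt(2)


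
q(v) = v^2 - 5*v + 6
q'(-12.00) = -29.00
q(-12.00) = 210.00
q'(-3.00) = -11.00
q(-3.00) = 30.00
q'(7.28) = 9.56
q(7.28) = 22.60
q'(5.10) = 5.20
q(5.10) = 6.51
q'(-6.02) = -17.04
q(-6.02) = 72.34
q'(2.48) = -0.04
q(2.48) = -0.25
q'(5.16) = 5.32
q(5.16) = 6.83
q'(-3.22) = -11.44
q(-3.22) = 32.47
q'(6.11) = 7.22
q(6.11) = 12.78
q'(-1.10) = -7.20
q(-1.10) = 12.71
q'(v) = 2*v - 5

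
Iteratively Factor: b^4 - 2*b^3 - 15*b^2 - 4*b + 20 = (b + 2)*(b^3 - 4*b^2 - 7*b + 10) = (b - 1)*(b + 2)*(b^2 - 3*b - 10) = (b - 5)*(b - 1)*(b + 2)*(b + 2)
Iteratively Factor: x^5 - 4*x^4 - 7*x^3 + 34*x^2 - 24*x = (x)*(x^4 - 4*x^3 - 7*x^2 + 34*x - 24) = x*(x - 4)*(x^3 - 7*x + 6) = x*(x - 4)*(x - 1)*(x^2 + x - 6) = x*(x - 4)*(x - 1)*(x + 3)*(x - 2)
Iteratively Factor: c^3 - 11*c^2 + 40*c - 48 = (c - 3)*(c^2 - 8*c + 16) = (c - 4)*(c - 3)*(c - 4)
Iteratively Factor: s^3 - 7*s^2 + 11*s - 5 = (s - 5)*(s^2 - 2*s + 1) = (s - 5)*(s - 1)*(s - 1)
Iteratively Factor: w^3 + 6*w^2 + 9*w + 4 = (w + 1)*(w^2 + 5*w + 4) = (w + 1)^2*(w + 4)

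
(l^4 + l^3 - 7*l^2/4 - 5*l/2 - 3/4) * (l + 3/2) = l^5 + 5*l^4/2 - l^3/4 - 41*l^2/8 - 9*l/2 - 9/8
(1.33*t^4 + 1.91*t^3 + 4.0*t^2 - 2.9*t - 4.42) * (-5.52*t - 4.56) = -7.3416*t^5 - 16.608*t^4 - 30.7896*t^3 - 2.232*t^2 + 37.6224*t + 20.1552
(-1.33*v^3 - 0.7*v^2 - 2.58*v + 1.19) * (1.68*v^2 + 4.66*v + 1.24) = -2.2344*v^5 - 7.3738*v^4 - 9.2456*v^3 - 10.8916*v^2 + 2.3462*v + 1.4756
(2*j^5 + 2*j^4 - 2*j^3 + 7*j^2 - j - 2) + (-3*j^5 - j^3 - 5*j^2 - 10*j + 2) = -j^5 + 2*j^4 - 3*j^3 + 2*j^2 - 11*j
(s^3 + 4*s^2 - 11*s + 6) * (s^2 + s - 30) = s^5 + 5*s^4 - 37*s^3 - 125*s^2 + 336*s - 180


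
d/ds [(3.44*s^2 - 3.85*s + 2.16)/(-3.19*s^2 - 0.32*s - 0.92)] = (-13.3823*s^2 + 7.4512*s + 4.2332)/(10.1761*s^4 + 2.0416*s^3 + 5.972*s^2 + 0.5888*s + 0.8464)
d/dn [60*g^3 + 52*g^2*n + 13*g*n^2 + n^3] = 52*g^2 + 26*g*n + 3*n^2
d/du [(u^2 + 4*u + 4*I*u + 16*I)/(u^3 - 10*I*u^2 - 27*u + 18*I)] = (-u^4 - 8*u^3*(1 + I) - u^2*(67 + 8*I) + 4*u*(-80 + 9*I) - 72 + 504*I)/(u^6 - 20*I*u^5 - 154*u^4 + 576*I*u^3 + 1089*u^2 - 972*I*u - 324)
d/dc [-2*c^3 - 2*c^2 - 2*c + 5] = -6*c^2 - 4*c - 2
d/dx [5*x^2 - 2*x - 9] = 10*x - 2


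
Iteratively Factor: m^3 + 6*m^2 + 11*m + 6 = (m + 2)*(m^2 + 4*m + 3) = (m + 2)*(m + 3)*(m + 1)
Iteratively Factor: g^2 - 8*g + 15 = (g - 3)*(g - 5)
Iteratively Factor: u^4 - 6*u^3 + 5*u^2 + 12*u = (u - 4)*(u^3 - 2*u^2 - 3*u) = u*(u - 4)*(u^2 - 2*u - 3) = u*(u - 4)*(u + 1)*(u - 3)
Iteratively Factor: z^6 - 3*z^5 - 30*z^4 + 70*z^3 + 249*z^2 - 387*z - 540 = (z + 4)*(z^5 - 7*z^4 - 2*z^3 + 78*z^2 - 63*z - 135) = (z - 5)*(z + 4)*(z^4 - 2*z^3 - 12*z^2 + 18*z + 27) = (z - 5)*(z + 3)*(z + 4)*(z^3 - 5*z^2 + 3*z + 9) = (z - 5)*(z + 1)*(z + 3)*(z + 4)*(z^2 - 6*z + 9) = (z - 5)*(z - 3)*(z + 1)*(z + 3)*(z + 4)*(z - 3)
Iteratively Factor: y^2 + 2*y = (y)*(y + 2)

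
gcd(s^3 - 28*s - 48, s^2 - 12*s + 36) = s - 6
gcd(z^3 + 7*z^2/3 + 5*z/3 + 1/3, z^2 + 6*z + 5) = z + 1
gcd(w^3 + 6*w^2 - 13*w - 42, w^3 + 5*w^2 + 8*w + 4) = w + 2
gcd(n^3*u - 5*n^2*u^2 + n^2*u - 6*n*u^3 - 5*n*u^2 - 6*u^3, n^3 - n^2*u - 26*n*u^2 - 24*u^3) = -n^2 + 5*n*u + 6*u^2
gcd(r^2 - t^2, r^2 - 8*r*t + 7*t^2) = r - t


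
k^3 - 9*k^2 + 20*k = k*(k - 5)*(k - 4)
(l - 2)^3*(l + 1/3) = l^4 - 17*l^3/3 + 10*l^2 - 4*l - 8/3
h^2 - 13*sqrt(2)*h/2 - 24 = (h - 8*sqrt(2))*(h + 3*sqrt(2)/2)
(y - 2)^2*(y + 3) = y^3 - y^2 - 8*y + 12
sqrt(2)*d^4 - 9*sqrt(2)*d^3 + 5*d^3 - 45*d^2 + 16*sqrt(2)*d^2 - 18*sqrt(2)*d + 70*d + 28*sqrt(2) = (d - 7)*(d - 2)*(d + 2*sqrt(2))*(sqrt(2)*d + 1)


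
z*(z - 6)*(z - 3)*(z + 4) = z^4 - 5*z^3 - 18*z^2 + 72*z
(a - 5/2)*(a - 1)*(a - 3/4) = a^3 - 17*a^2/4 + 41*a/8 - 15/8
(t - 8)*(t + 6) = t^2 - 2*t - 48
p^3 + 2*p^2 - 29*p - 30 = (p - 5)*(p + 1)*(p + 6)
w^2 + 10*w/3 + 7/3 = (w + 1)*(w + 7/3)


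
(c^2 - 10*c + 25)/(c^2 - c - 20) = (c - 5)/(c + 4)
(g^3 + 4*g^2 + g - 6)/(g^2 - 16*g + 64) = (g^3 + 4*g^2 + g - 6)/(g^2 - 16*g + 64)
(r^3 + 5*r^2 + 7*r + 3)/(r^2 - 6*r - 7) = (r^2 + 4*r + 3)/(r - 7)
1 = 1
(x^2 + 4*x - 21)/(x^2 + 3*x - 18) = (x + 7)/(x + 6)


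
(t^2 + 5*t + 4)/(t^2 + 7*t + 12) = (t + 1)/(t + 3)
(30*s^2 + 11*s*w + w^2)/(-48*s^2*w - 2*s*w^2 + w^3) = (-5*s - w)/(w*(8*s - w))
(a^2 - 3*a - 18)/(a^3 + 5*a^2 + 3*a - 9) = (a - 6)/(a^2 + 2*a - 3)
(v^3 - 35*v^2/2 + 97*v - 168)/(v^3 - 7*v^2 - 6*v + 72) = (v^2 - 23*v/2 + 28)/(v^2 - v - 12)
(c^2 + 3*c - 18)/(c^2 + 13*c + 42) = (c - 3)/(c + 7)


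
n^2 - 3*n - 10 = (n - 5)*(n + 2)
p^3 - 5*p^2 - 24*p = p*(p - 8)*(p + 3)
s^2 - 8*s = s*(s - 8)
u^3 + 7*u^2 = u^2*(u + 7)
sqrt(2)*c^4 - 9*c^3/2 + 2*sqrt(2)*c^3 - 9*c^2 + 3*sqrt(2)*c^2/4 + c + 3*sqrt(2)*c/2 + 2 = (c + 2)*(c - 2*sqrt(2))*(c - sqrt(2)/2)*(sqrt(2)*c + 1/2)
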